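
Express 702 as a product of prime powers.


702 / 2 = 351
351 / 3 = 117
117 / 3 = 39
39 / 3 = 13
13 / 13 = 1
702 = 2 × 3^3 × 13


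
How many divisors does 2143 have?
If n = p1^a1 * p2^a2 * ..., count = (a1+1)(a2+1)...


2143 = 2143^1
d(2143) = (1+1) = 2

2 divisors


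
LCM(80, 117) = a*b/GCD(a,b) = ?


GCD(80, 117) = 1
LCM = 80*117/1 = 9360/1 = 9360

LCM = 9360


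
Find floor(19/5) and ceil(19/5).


19/5 = 3.8000
floor = 3
ceil = 4

floor = 3, ceil = 4


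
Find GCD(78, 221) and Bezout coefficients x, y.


Tabular extended Euclidean (each row: r = 78*s + 221*t):
r=78, s=1, t=0
r=221, s=0, t=1
q=0: r=78, s=1, t=0   [78*(1) + 221*(0) = 78]
q=2: r=65, s=-2, t=1   [78*(-2) + 221*(1) = 65]
q=1: r=13, s=3, t=-1   [78*(3) + 221*(-1) = 13]
q=5: r=0, s=-17, t=6   [78*(-17) + 221*(6) = 0]
GCD = 13; from the row with r=13: x=3, y=-1
Check: 78*(3) + 221*(-1) = 234 - 221 = 13

GCD = 13, x = 3, y = -1


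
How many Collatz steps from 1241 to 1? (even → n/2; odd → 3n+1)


1241 → 3724 → 1862 → 931 → 2794 → 1397 → 4192 → 2096 → 1048 → 524 → 262 → 131 → 394 → 197 → 592 → 296 → 148 → 74 → 37 → 112 → 56 → 28 → 14 → 7 → 22 → 11 → 34 → 17 → 52 → 26 → 13 → 40 → 20 → 10 → 5 → 16 → 8 → 4 → 2 → 1
Total steps = 39

39 steps


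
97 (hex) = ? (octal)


97 (base 16) = 151 (decimal)
151 (decimal) = 227 (base 8)


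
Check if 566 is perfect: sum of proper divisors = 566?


Proper divisors of 566: 1, 2, 283
Sum = 1 + 2 + 283 = 286

No, 566 is not perfect (286 ≠ 566)


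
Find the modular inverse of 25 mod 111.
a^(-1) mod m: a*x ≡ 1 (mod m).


Use the extended Euclidean algorithm on (111, 25); each row r = 111*s + 25*t:
r=111, s=1, t=0
r=25, s=0, t=1
q=4: r=11, s=1, t=-4   [111*(1) + 25*(-4) = 11]
q=2: r=3, s=-2, t=9   [111*(-2) + 25*(9) = 3]
q=3: r=2, s=7, t=-31   [111*(7) + 25*(-31) = 2]
q=1: r=1, s=-9, t=40   [111*(-9) + 25*(40) = 1]
q=2: r=0, s=25, t=-111   [111*(25) + 25*(-111) = 0]
GCD = 1 with t = 40, so 25*(40) ≡ 1 (mod 111)
Inverse = 40 mod 111 = 40
Check: 25 * 40 = 1000 ≡ 1 (mod 111)

25^(-1) ≡ 40 (mod 111)


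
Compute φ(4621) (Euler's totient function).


4621 = 4621
Prime factors: 4621
φ(4621) = 4621 × (1-1/4621)
= 4621 × 4620/4621 = 4620

φ(4621) = 4620


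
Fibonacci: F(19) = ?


Sequence: 1, 1, 2, 3, 5, 8, 13, 21, 34, 55, 89, 144, 233, 377, 610, 987, 1597, 2584, 4181
F(19) = 4181


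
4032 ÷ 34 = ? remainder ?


4032 = 34 * 118 + 20
Check: 4012 + 20 = 4032

q = 118, r = 20


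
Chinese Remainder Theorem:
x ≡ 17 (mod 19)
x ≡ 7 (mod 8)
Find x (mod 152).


M = 19*8 = 152
M1 = M/19 = 8, M2 = M/8 = 19
M1^(-1) mod 19 = 12, M2^(-1) mod 8 = 3
x = 17*8*12 + 7*19*3 = 2031
2031 mod 152 = 55
Check: 55 mod 19 = 17 ✓, 55 mod 8 = 7 ✓

x ≡ 55 (mod 152)


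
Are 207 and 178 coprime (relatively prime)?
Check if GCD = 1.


Euclidean algorithm:
207 = 1 * 178 + 29
178 = 6 * 29 + 4
29 = 7 * 4 + 1
4 = 4 * 1 + 0
GCD(207, 178) = 1

Yes, coprime (GCD = 1)


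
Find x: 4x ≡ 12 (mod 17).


GCD(4, 17) = 1, unique solution
a^(-1) mod 17 = 13
x = 13 * 12 mod 17 = 3

x ≡ 3 (mod 17)


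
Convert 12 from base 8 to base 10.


12 (base 8) = 10 (decimal)
10 (decimal) = 10 (base 10)


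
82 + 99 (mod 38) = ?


82 + 99 = 181
181 mod 38 = 29


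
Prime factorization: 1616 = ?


1616 / 2 = 808
808 / 2 = 404
404 / 2 = 202
202 / 2 = 101
101 / 101 = 1
1616 = 2^4 × 101


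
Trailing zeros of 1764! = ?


floor(1764/5) = 352
floor(1764/25) = 70
floor(1764/125) = 14
floor(1764/625) = 2
Total = 438

438 trailing zeros


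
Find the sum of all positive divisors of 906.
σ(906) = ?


Divisors of 906: 1, 2, 3, 6, 151, 302, 453, 906
Sum = 1 + 2 + 3 + 6 + 151 + 302 + 453 + 906 = 1824

σ(906) = 1824


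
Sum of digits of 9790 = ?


9 + 7 + 9 + 0 = 25


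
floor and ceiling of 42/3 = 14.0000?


42/3 = 14.0000
floor = 14
ceil = 14

floor = 14, ceil = 14


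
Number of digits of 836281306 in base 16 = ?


836281306 in base 16 = 31D8A3DA
Number of digits = 8

8 digits (base 16)


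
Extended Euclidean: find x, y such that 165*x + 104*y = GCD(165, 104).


Tabular extended Euclidean (each row: r = 165*s + 104*t):
r=165, s=1, t=0
r=104, s=0, t=1
q=1: r=61, s=1, t=-1   [165*(1) + 104*(-1) = 61]
q=1: r=43, s=-1, t=2   [165*(-1) + 104*(2) = 43]
q=1: r=18, s=2, t=-3   [165*(2) + 104*(-3) = 18]
q=2: r=7, s=-5, t=8   [165*(-5) + 104*(8) = 7]
q=2: r=4, s=12, t=-19   [165*(12) + 104*(-19) = 4]
q=1: r=3, s=-17, t=27   [165*(-17) + 104*(27) = 3]
q=1: r=1, s=29, t=-46   [165*(29) + 104*(-46) = 1]
q=3: r=0, s=-104, t=165   [165*(-104) + 104*(165) = 0]
GCD = 1; from the row with r=1: x=29, y=-46
Check: 165*(29) + 104*(-46) = 4785 - 4784 = 1

GCD = 1, x = 29, y = -46


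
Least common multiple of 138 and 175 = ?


GCD(138, 175) = 1
LCM = 138*175/1 = 24150/1 = 24150

LCM = 24150


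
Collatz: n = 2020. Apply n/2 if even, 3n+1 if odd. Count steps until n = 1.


2020 → 1010 → 505 → 1516 → 758 → 379 → 1138 → 569 → 1708 → 854 → 427 → 1282 → 641 → 1924 → 962 → 481 → 1444 → 722 → 361 → 1084 → 542 → 271 → 814 → 407 → 1222 → 611 → 1834 → 917 → 2752 → 1376 → 688 → 344 → 172 → 86 → 43 → 130 → 65 → 196 → 98 → 49 → 148 → 74 → 37 → 112 → 56 → 28 → 14 → 7 → 22 → 11 → 34 → 17 → 52 → 26 → 13 → 40 → 20 → 10 → 5 → 16 → 8 → 4 → 2 → 1
Total steps = 63

63 steps


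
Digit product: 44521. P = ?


4 × 4 × 5 × 2 × 1 = 160


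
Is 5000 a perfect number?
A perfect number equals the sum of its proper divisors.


Proper divisors of 5000: 1, 2, 4, 5, 8, 10, 20, 25, 40, 50, 100, 125, 200, 250, 500, 625, 1000, 1250, 2500
Sum = 1 + 2 + 4 + 5 + 8 + 10 + 20 + 25 + 40 + 50 + 100 + 125 + 200 + 250 + 500 + 625 + 1000 + 1250 + 2500 = 6715

No, 5000 is not perfect (6715 ≠ 5000)


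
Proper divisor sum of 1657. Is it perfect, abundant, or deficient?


Proper divisors: 1
Sum = 1 = 1
1 < 1657 → deficient

s(1657) = 1 (deficient)


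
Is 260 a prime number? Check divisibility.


260 / 2 = 130 (exact division)
260 is NOT prime.

No, 260 is not prime


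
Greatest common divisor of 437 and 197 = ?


437 = 2 * 197 + 43
197 = 4 * 43 + 25
43 = 1 * 25 + 18
25 = 1 * 18 + 7
18 = 2 * 7 + 4
7 = 1 * 4 + 3
4 = 1 * 3 + 1
3 = 3 * 1 + 0
GCD = 1


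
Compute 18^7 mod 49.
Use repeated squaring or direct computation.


18^1 mod 49 = 18
18^2 mod 49 = 30
18^3 mod 49 = 1
18^4 mod 49 = 18
18^5 mod 49 = 30
18^6 mod 49 = 1
18^7 mod 49 = 18


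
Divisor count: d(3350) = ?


3350 = 2^1 × 5^2 × 67^1
d(3350) = (1+1) × (2+1) × (1+1) = 12

12 divisors


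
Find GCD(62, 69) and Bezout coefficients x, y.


Tabular extended Euclidean (each row: r = 62*s + 69*t):
r=62, s=1, t=0
r=69, s=0, t=1
q=0: r=62, s=1, t=0   [62*(1) + 69*(0) = 62]
q=1: r=7, s=-1, t=1   [62*(-1) + 69*(1) = 7]
q=8: r=6, s=9, t=-8   [62*(9) + 69*(-8) = 6]
q=1: r=1, s=-10, t=9   [62*(-10) + 69*(9) = 1]
q=6: r=0, s=69, t=-62   [62*(69) + 69*(-62) = 0]
GCD = 1; from the row with r=1: x=-10, y=9
Check: 62*(-10) + 69*(9) = -620 + 621 = 1

GCD = 1, x = -10, y = 9


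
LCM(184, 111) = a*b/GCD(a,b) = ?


GCD(184, 111) = 1
LCM = 184*111/1 = 20424/1 = 20424

LCM = 20424


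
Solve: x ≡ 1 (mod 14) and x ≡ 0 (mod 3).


M = 14*3 = 42
M1 = M/14 = 3, M2 = M/3 = 14
M1^(-1) mod 14 = 5, M2^(-1) mod 3 = 2
x = 1*3*5 + 0*14*2 = 15
15 mod 42 = 15
Check: 15 mod 14 = 1 ✓, 15 mod 3 = 0 ✓

x ≡ 15 (mod 42)


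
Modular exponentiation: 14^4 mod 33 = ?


14^1 mod 33 = 14
14^2 mod 33 = 31
14^3 mod 33 = 5
14^4 mod 33 = 4


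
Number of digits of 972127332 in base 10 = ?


972127332 has 9 digits in base 10
floor(log10(972127332)) + 1 = floor(8.9877) + 1 = 9

9 digits (base 10)


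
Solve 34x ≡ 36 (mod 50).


GCD(34, 50) = 2 divides 36
Divide: 17x ≡ 18 (mod 25)
x ≡ 4 (mod 25)


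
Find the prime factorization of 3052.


3052 / 2 = 1526
1526 / 2 = 763
763 / 7 = 109
109 / 109 = 1
3052 = 2^2 × 7 × 109


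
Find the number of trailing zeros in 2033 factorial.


floor(2033/5) = 406
floor(2033/25) = 81
floor(2033/125) = 16
floor(2033/625) = 3
Total = 506

506 trailing zeros


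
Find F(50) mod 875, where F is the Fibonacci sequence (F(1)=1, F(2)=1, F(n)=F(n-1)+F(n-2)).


F(k) mod 875 for k=1..50:
1, 1, 2, 3, 5, 8, 13, 21, 34, 55, 89, 144, 233, 377, 610, 112, 722, 834, 681, 640, 446, 211, 657, 868, 650, 643, 418, 186, 604, 790, 519, 434, 78, 512, 590, 227, 817, 169, 111, 280, 391, 671, 187, 858, 170, 153, 323, 476, 799, 400
F(50) mod 875 = 400


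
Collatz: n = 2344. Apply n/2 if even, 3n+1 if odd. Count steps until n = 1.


2344 → 1172 → 586 → 293 → 880 → 440 → 220 → 110 → 55 → 166 → 83 → 250 → 125 → 376 → 188 → 94 → 47 → 142 → 71 → 214 → 107 → 322 → 161 → 484 → 242 → 121 → 364 → 182 → 91 → 274 → 137 → 412 → 206 → 103 → 310 → 155 → 466 → 233 → 700 → 350 → 175 → 526 → 263 → 790 → 395 → 1186 → 593 → 1780 → 890 → 445 → 1336 → 668 → 334 → 167 → 502 → 251 → 754 → 377 → 1132 → 566 → 283 → 850 → 425 → 1276 → 638 → 319 → 958 → 479 → 1438 → 719 → 2158 → 1079 → 3238 → 1619 → 4858 → 2429 → 7288 → 3644 → 1822 → 911 → 2734 → 1367 → 4102 → 2051 → 6154 → 3077 → 9232 → 4616 → 2308 → 1154 → 577 → 1732 → 866 → 433 → 1300 → 650 → 325 → 976 → 488 → 244 → 122 → 61 → 184 → 92 → 46 → 23 → 70 → 35 → 106 → 53 → 160 → 80 → 40 → 20 → 10 → 5 → 16 → 8 → 4 → 2 → 1
Total steps = 120

120 steps


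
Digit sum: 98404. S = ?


9 + 8 + 4 + 0 + 4 = 25


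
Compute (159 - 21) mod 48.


159 - 21 = 138
138 mod 48 = 42


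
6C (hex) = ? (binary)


6C (base 16) = 108 (decimal)
108 (decimal) = 1101100 (base 2)


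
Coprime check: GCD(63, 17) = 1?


Euclidean algorithm:
63 = 3 * 17 + 12
17 = 1 * 12 + 5
12 = 2 * 5 + 2
5 = 2 * 2 + 1
2 = 2 * 1 + 0
GCD(63, 17) = 1

Yes, coprime (GCD = 1)


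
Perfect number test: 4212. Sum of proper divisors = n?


Proper divisors of 4212: 1, 2, 3, 4, 6, 9, 12, 13, 18, 26, 27, 36, 39, 52, 54, 78, 81, 108, 117, 156, 162, 234, 324, 351, 468, 702, 1053, 1404, 2106
Sum = 1 + 2 + 3 + 4 + 6 + 9 + 12 + 13 + 18 + 26 + 27 + 36 + 39 + 52 + 54 + 78 + 81 + 108 + 117 + 156 + 162 + 234 + 324 + 351 + 468 + 702 + 1053 + 1404 + 2106 = 7646

No, 4212 is not perfect (7646 ≠ 4212)


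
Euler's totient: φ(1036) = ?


1036 = 2^2 × 7 × 37
Prime factors: 2, 7, 37
φ(1036) = 1036 × (1-1/2) × (1-1/7) × (1-1/37)
= 1036 × 1/2 × 6/7 × 36/37 = 432

φ(1036) = 432


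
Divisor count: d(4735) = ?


4735 = 5^1 × 947^1
d(4735) = (1+1) × (1+1) = 4

4 divisors


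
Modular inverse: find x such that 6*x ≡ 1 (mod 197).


Use the extended Euclidean algorithm on (197, 6); each row r = 197*s + 6*t:
r=197, s=1, t=0
r=6, s=0, t=1
q=32: r=5, s=1, t=-32   [197*(1) + 6*(-32) = 5]
q=1: r=1, s=-1, t=33   [197*(-1) + 6*(33) = 1]
q=5: r=0, s=6, t=-197   [197*(6) + 6*(-197) = 0]
GCD = 1 with t = 33, so 6*(33) ≡ 1 (mod 197)
Inverse = 33 mod 197 = 33
Check: 6 * 33 = 198 ≡ 1 (mod 197)

6^(-1) ≡ 33 (mod 197)


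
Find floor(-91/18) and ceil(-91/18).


-91/18 = -5.0556
floor = -6
ceil = -5

floor = -6, ceil = -5


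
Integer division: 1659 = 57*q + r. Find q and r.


1659 = 57 * 29 + 6
Check: 1653 + 6 = 1659

q = 29, r = 6


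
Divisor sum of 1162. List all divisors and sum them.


Divisors of 1162: 1, 2, 7, 14, 83, 166, 581, 1162
Sum = 1 + 2 + 7 + 14 + 83 + 166 + 581 + 1162 = 2016

σ(1162) = 2016


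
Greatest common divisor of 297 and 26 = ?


297 = 11 * 26 + 11
26 = 2 * 11 + 4
11 = 2 * 4 + 3
4 = 1 * 3 + 1
3 = 3 * 1 + 0
GCD = 1


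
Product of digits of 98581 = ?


9 × 8 × 5 × 8 × 1 = 2880


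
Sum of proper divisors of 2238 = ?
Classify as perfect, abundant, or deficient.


Proper divisors: 1, 2, 3, 6, 373, 746, 1119
Sum = 1 + 2 + 3 + 6 + 373 + 746 + 1119 = 2250
2250 > 2238 → abundant

s(2238) = 2250 (abundant)


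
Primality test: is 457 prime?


Check divisors up to sqrt(457) = 21.3776
No divisors found.
457 is prime.

Yes, 457 is prime


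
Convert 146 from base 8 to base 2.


146 (base 8) = 102 (decimal)
102 (decimal) = 1100110 (base 2)


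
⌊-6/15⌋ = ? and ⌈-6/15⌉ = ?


-6/15 = -0.4000
floor = -1
ceil = 0

floor = -1, ceil = 0


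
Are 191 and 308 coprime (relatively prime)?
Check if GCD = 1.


Euclidean algorithm:
308 = 1 * 191 + 117
191 = 1 * 117 + 74
117 = 1 * 74 + 43
74 = 1 * 43 + 31
43 = 1 * 31 + 12
31 = 2 * 12 + 7
12 = 1 * 7 + 5
7 = 1 * 5 + 2
5 = 2 * 2 + 1
2 = 2 * 1 + 0
GCD(191, 308) = 1

Yes, coprime (GCD = 1)


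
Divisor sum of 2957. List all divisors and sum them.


Divisors of 2957: 1, 2957
Sum = 1 + 2957 = 2958

σ(2957) = 2958


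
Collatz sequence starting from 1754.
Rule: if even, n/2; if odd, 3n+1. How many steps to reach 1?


1754 → 877 → 2632 → 1316 → 658 → 329 → 988 → 494 → 247 → 742 → 371 → 1114 → 557 → 1672 → 836 → 418 → 209 → 628 → 314 → 157 → 472 → 236 → 118 → 59 → 178 → 89 → 268 → 134 → 67 → 202 → 101 → 304 → 152 → 76 → 38 → 19 → 58 → 29 → 88 → 44 → 22 → 11 → 34 → 17 → 52 → 26 → 13 → 40 → 20 → 10 → 5 → 16 → 8 → 4 → 2 → 1
Total steps = 55

55 steps


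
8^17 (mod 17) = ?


8^1 mod 17 = 8
8^2 mod 17 = 13
8^3 mod 17 = 2
8^4 mod 17 = 16
8^5 mod 17 = 9
8^6 mod 17 = 4
8^7 mod 17 = 15
8^8 mod 17 = 1
8^9 mod 17 = 8
8^10 mod 17 = 13
8^11 mod 17 = 2
8^12 mod 17 = 16
8^13 mod 17 = 9
8^14 mod 17 = 4
8^15 mod 17 = 15
8^16 mod 17 = 1
8^17 mod 17 = 8


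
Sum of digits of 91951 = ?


9 + 1 + 9 + 5 + 1 = 25


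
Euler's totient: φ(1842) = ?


1842 = 2 × 3 × 307
Prime factors: 2, 3, 307
φ(1842) = 1842 × (1-1/2) × (1-1/3) × (1-1/307)
= 1842 × 1/2 × 2/3 × 306/307 = 612

φ(1842) = 612


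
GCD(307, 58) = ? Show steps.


307 = 5 * 58 + 17
58 = 3 * 17 + 7
17 = 2 * 7 + 3
7 = 2 * 3 + 1
3 = 3 * 1 + 0
GCD = 1


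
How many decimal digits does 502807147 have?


502807147 has 9 digits in base 10
floor(log10(502807147)) + 1 = floor(8.7014) + 1 = 9

9 digits (base 10)


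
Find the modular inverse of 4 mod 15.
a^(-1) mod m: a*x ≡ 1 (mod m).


Use the extended Euclidean algorithm on (15, 4); each row r = 15*s + 4*t:
r=15, s=1, t=0
r=4, s=0, t=1
q=3: r=3, s=1, t=-3   [15*(1) + 4*(-3) = 3]
q=1: r=1, s=-1, t=4   [15*(-1) + 4*(4) = 1]
q=3: r=0, s=4, t=-15   [15*(4) + 4*(-15) = 0]
GCD = 1 with t = 4, so 4*(4) ≡ 1 (mod 15)
Inverse = 4 mod 15 = 4
Check: 4 * 4 = 16 ≡ 1 (mod 15)

4^(-1) ≡ 4 (mod 15)


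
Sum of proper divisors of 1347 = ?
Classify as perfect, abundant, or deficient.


Proper divisors: 1, 3, 449
Sum = 1 + 3 + 449 = 453
453 < 1347 → deficient

s(1347) = 453 (deficient)


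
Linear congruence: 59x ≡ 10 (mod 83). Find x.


GCD(59, 83) = 1, unique solution
a^(-1) mod 83 = 38
x = 38 * 10 mod 83 = 48

x ≡ 48 (mod 83)


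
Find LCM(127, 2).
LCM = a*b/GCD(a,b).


GCD(127, 2) = 1
LCM = 127*2/1 = 254/1 = 254

LCM = 254


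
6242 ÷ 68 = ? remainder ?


6242 = 68 * 91 + 54
Check: 6188 + 54 = 6242

q = 91, r = 54


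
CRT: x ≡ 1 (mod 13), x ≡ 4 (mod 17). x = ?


M = 13*17 = 221
M1 = M/13 = 17, M2 = M/17 = 13
M1^(-1) mod 13 = 10, M2^(-1) mod 17 = 4
x = 1*17*10 + 4*13*4 = 378
378 mod 221 = 157
Check: 157 mod 13 = 1 ✓, 157 mod 17 = 4 ✓

x ≡ 157 (mod 221)


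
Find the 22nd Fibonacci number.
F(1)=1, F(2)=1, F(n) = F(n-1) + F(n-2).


Sequence: 1, 1, 2, 3, 5, 8, 13, 21, 34, 55, 89, 144, 233, 377, 610, 987, 1597, 2584, 4181, 6765, 10946, 17711
F(22) = 17711


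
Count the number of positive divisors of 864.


864 = 2^5 × 3^3
d(864) = (5+1) × (3+1) = 24

24 divisors


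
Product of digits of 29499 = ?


2 × 9 × 4 × 9 × 9 = 5832


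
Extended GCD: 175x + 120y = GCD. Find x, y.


Tabular extended Euclidean (each row: r = 175*s + 120*t):
r=175, s=1, t=0
r=120, s=0, t=1
q=1: r=55, s=1, t=-1   [175*(1) + 120*(-1) = 55]
q=2: r=10, s=-2, t=3   [175*(-2) + 120*(3) = 10]
q=5: r=5, s=11, t=-16   [175*(11) + 120*(-16) = 5]
q=2: r=0, s=-24, t=35   [175*(-24) + 120*(35) = 0]
GCD = 5; from the row with r=5: x=11, y=-16
Check: 175*(11) + 120*(-16) = 1925 - 1920 = 5

GCD = 5, x = 11, y = -16


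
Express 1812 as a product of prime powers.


1812 / 2 = 906
906 / 2 = 453
453 / 3 = 151
151 / 151 = 1
1812 = 2^2 × 3 × 151


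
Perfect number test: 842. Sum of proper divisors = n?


Proper divisors of 842: 1, 2, 421
Sum = 1 + 2 + 421 = 424

No, 842 is not perfect (424 ≠ 842)


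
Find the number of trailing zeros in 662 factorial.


floor(662/5) = 132
floor(662/25) = 26
floor(662/125) = 5
floor(662/625) = 1
Total = 164

164 trailing zeros


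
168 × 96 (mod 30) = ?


168 × 96 = 16128
16128 mod 30 = 18


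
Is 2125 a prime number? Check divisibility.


2125 / 5 = 425 (exact division)
2125 is NOT prime.

No, 2125 is not prime


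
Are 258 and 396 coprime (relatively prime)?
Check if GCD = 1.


Euclidean algorithm:
396 = 1 * 258 + 138
258 = 1 * 138 + 120
138 = 1 * 120 + 18
120 = 6 * 18 + 12
18 = 1 * 12 + 6
12 = 2 * 6 + 0
GCD(258, 396) = 6

No, not coprime (GCD = 6)


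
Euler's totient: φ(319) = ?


319 = 11 × 29
Prime factors: 11, 29
φ(319) = 319 × (1-1/11) × (1-1/29)
= 319 × 10/11 × 28/29 = 280

φ(319) = 280


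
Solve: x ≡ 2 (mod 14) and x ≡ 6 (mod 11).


M = 14*11 = 154
M1 = M/14 = 11, M2 = M/11 = 14
M1^(-1) mod 14 = 9, M2^(-1) mod 11 = 4
x = 2*11*9 + 6*14*4 = 534
534 mod 154 = 72
Check: 72 mod 14 = 2 ✓, 72 mod 11 = 6 ✓

x ≡ 72 (mod 154)


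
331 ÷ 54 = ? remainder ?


331 = 54 * 6 + 7
Check: 324 + 7 = 331

q = 6, r = 7


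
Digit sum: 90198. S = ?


9 + 0 + 1 + 9 + 8 = 27


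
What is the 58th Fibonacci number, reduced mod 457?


F(k) mod 457 for k=1..58:
1, 1, 2, 3, 5, 8, 13, 21, 34, 55, 89, 144, 233, 377, 153, 73, 226, 299, 68, 367, 435, 345, 323, 211, 77, 288, 365, 196, 104, 300, 404, 247, 194, 441, 178, 162, 340, 45, 385, 430, 358, 331, 232, 106, 338, 444, 325, 312, 180, 35, 215, 250, 8, 258, 266, 67, 333, 400
F(58) mod 457 = 400


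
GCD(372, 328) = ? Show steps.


372 = 1 * 328 + 44
328 = 7 * 44 + 20
44 = 2 * 20 + 4
20 = 5 * 4 + 0
GCD = 4


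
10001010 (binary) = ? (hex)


10001010 (base 2) = 138 (decimal)
138 (decimal) = 8A (base 16)


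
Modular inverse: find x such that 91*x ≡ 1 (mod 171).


Use the extended Euclidean algorithm on (171, 91); each row r = 171*s + 91*t:
r=171, s=1, t=0
r=91, s=0, t=1
q=1: r=80, s=1, t=-1   [171*(1) + 91*(-1) = 80]
q=1: r=11, s=-1, t=2   [171*(-1) + 91*(2) = 11]
q=7: r=3, s=8, t=-15   [171*(8) + 91*(-15) = 3]
q=3: r=2, s=-25, t=47   [171*(-25) + 91*(47) = 2]
q=1: r=1, s=33, t=-62   [171*(33) + 91*(-62) = 1]
q=2: r=0, s=-91, t=171   [171*(-91) + 91*(171) = 0]
GCD = 1 with t = -62, so 91*(-62) ≡ 1 (mod 171)
Inverse = -62 mod 171 = 109
Check: 91 * 109 = 9919 ≡ 1 (mod 171)

91^(-1) ≡ 109 (mod 171)


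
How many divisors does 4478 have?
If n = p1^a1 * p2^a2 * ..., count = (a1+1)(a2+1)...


4478 = 2^1 × 2239^1
d(4478) = (1+1) × (1+1) = 4

4 divisors


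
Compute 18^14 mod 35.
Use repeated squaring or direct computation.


18^1 mod 35 = 18
18^2 mod 35 = 9
18^3 mod 35 = 22
18^4 mod 35 = 11
18^5 mod 35 = 23
18^6 mod 35 = 29
18^7 mod 35 = 32
18^8 mod 35 = 16
18^9 mod 35 = 8
18^10 mod 35 = 4
18^11 mod 35 = 2
18^12 mod 35 = 1
18^13 mod 35 = 18
18^14 mod 35 = 9


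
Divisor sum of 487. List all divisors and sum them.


Divisors of 487: 1, 487
Sum = 1 + 487 = 488

σ(487) = 488


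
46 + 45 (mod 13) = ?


46 + 45 = 91
91 mod 13 = 0


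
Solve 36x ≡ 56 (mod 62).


GCD(36, 62) = 2 divides 56
Divide: 18x ≡ 28 (mod 31)
x ≡ 5 (mod 31)


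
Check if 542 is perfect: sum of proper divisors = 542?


Proper divisors of 542: 1, 2, 271
Sum = 1 + 2 + 271 = 274

No, 542 is not perfect (274 ≠ 542)


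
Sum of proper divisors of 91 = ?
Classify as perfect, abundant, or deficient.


Proper divisors: 1, 7, 13
Sum = 1 + 7 + 13 = 21
21 < 91 → deficient

s(91) = 21 (deficient)


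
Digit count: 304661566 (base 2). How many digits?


304661566 in base 2 = 10010001010001100010000111110
Number of digits = 29

29 digits (base 2)


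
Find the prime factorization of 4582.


4582 / 2 = 2291
2291 / 29 = 79
79 / 79 = 1
4582 = 2 × 29 × 79


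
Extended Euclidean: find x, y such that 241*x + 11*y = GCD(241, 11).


Tabular extended Euclidean (each row: r = 241*s + 11*t):
r=241, s=1, t=0
r=11, s=0, t=1
q=21: r=10, s=1, t=-21   [241*(1) + 11*(-21) = 10]
q=1: r=1, s=-1, t=22   [241*(-1) + 11*(22) = 1]
q=10: r=0, s=11, t=-241   [241*(11) + 11*(-241) = 0]
GCD = 1; from the row with r=1: x=-1, y=22
Check: 241*(-1) + 11*(22) = -241 + 242 = 1

GCD = 1, x = -1, y = 22


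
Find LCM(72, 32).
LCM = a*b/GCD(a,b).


GCD(72, 32) = 8
LCM = 72*32/8 = 2304/8 = 288

LCM = 288


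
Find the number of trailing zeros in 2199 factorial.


floor(2199/5) = 439
floor(2199/25) = 87
floor(2199/125) = 17
floor(2199/625) = 3
Total = 546

546 trailing zeros


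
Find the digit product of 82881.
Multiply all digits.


8 × 2 × 8 × 8 × 1 = 1024


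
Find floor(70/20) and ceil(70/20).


70/20 = 3.5000
floor = 3
ceil = 4

floor = 3, ceil = 4


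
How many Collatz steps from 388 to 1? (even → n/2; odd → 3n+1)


388 → 194 → 97 → 292 → 146 → 73 → 220 → 110 → 55 → 166 → 83 → 250 → 125 → 376 → 188 → 94 → 47 → 142 → 71 → 214 → 107 → 322 → 161 → 484 → 242 → 121 → 364 → 182 → 91 → 274 → 137 → 412 → 206 → 103 → 310 → 155 → 466 → 233 → 700 → 350 → 175 → 526 → 263 → 790 → 395 → 1186 → 593 → 1780 → 890 → 445 → 1336 → 668 → 334 → 167 → 502 → 251 → 754 → 377 → 1132 → 566 → 283 → 850 → 425 → 1276 → 638 → 319 → 958 → 479 → 1438 → 719 → 2158 → 1079 → 3238 → 1619 → 4858 → 2429 → 7288 → 3644 → 1822 → 911 → 2734 → 1367 → 4102 → 2051 → 6154 → 3077 → 9232 → 4616 → 2308 → 1154 → 577 → 1732 → 866 → 433 → 1300 → 650 → 325 → 976 → 488 → 244 → 122 → 61 → 184 → 92 → 46 → 23 → 70 → 35 → 106 → 53 → 160 → 80 → 40 → 20 → 10 → 5 → 16 → 8 → 4 → 2 → 1
Total steps = 120

120 steps


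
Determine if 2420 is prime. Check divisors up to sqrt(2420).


2420 / 2 = 1210 (exact division)
2420 is NOT prime.

No, 2420 is not prime


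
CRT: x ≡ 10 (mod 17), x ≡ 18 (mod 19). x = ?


M = 17*19 = 323
M1 = M/17 = 19, M2 = M/19 = 17
M1^(-1) mod 17 = 9, M2^(-1) mod 19 = 9
x = 10*19*9 + 18*17*9 = 4464
4464 mod 323 = 265
Check: 265 mod 17 = 10 ✓, 265 mod 19 = 18 ✓

x ≡ 265 (mod 323)


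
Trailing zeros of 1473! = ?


floor(1473/5) = 294
floor(1473/25) = 58
floor(1473/125) = 11
floor(1473/625) = 2
Total = 365

365 trailing zeros


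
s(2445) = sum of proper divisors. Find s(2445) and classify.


Proper divisors: 1, 3, 5, 15, 163, 489, 815
Sum = 1 + 3 + 5 + 15 + 163 + 489 + 815 = 1491
1491 < 2445 → deficient

s(2445) = 1491 (deficient)


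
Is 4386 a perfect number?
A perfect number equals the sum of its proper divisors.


Proper divisors of 4386: 1, 2, 3, 6, 17, 34, 43, 51, 86, 102, 129, 258, 731, 1462, 2193
Sum = 1 + 2 + 3 + 6 + 17 + 34 + 43 + 51 + 86 + 102 + 129 + 258 + 731 + 1462 + 2193 = 5118

No, 4386 is not perfect (5118 ≠ 4386)


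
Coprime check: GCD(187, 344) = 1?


Euclidean algorithm:
344 = 1 * 187 + 157
187 = 1 * 157 + 30
157 = 5 * 30 + 7
30 = 4 * 7 + 2
7 = 3 * 2 + 1
2 = 2 * 1 + 0
GCD(187, 344) = 1

Yes, coprime (GCD = 1)


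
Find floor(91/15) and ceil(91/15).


91/15 = 6.0667
floor = 6
ceil = 7

floor = 6, ceil = 7


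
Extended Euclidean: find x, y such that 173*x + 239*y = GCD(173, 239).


Tabular extended Euclidean (each row: r = 173*s + 239*t):
r=173, s=1, t=0
r=239, s=0, t=1
q=0: r=173, s=1, t=0   [173*(1) + 239*(0) = 173]
q=1: r=66, s=-1, t=1   [173*(-1) + 239*(1) = 66]
q=2: r=41, s=3, t=-2   [173*(3) + 239*(-2) = 41]
q=1: r=25, s=-4, t=3   [173*(-4) + 239*(3) = 25]
q=1: r=16, s=7, t=-5   [173*(7) + 239*(-5) = 16]
q=1: r=9, s=-11, t=8   [173*(-11) + 239*(8) = 9]
q=1: r=7, s=18, t=-13   [173*(18) + 239*(-13) = 7]
q=1: r=2, s=-29, t=21   [173*(-29) + 239*(21) = 2]
q=3: r=1, s=105, t=-76   [173*(105) + 239*(-76) = 1]
q=2: r=0, s=-239, t=173   [173*(-239) + 239*(173) = 0]
GCD = 1; from the row with r=1: x=105, y=-76
Check: 173*(105) + 239*(-76) = 18165 - 18164 = 1

GCD = 1, x = 105, y = -76


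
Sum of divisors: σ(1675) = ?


Divisors of 1675: 1, 5, 25, 67, 335, 1675
Sum = 1 + 5 + 25 + 67 + 335 + 1675 = 2108

σ(1675) = 2108


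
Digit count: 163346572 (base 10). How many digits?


163346572 has 9 digits in base 10
floor(log10(163346572)) + 1 = floor(8.2131) + 1 = 9

9 digits (base 10)


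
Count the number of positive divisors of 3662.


3662 = 2^1 × 1831^1
d(3662) = (1+1) × (1+1) = 4

4 divisors


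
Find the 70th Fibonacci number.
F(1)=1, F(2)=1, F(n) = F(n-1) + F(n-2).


Sequence: 1, 1, 2, 3, 5, 8, 13, 21, 34, 55, 89, 144, 233, 377, 610, 987, 1597, 2584, 4181, 6765, 10946, 17711, 28657, 46368, 75025, 121393, 196418, 317811, 514229, 832040, 1346269, 2178309, 3524578, 5702887, 9227465, 14930352, 24157817, 39088169, 63245986, 102334155, 165580141, 267914296, 433494437, 701408733, 1134903170, 1836311903, 2971215073, 4807526976, 7778742049, 12586269025, 20365011074, 32951280099, 53316291173, 86267571272, 139583862445, 225851433717, 365435296162, 591286729879, 956722026041, 1548008755920, 2504730781961, 4052739537881, 6557470319842, 10610209857723, 17167680177565, 27777890035288, 44945570212853, 72723460248141, 117669030460994, 190392490709135
F(70) = 190392490709135


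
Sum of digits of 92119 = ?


9 + 2 + 1 + 1 + 9 = 22


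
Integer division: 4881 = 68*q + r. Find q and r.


4881 = 68 * 71 + 53
Check: 4828 + 53 = 4881

q = 71, r = 53


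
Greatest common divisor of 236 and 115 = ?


236 = 2 * 115 + 6
115 = 19 * 6 + 1
6 = 6 * 1 + 0
GCD = 1


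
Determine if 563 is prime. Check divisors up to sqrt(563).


Check divisors up to sqrt(563) = 23.7276
No divisors found.
563 is prime.

Yes, 563 is prime


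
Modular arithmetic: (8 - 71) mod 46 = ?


8 - 71 = -63
-63 mod 46 = 29


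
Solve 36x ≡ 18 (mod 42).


GCD(36, 42) = 6 divides 18
Divide: 6x ≡ 3 (mod 7)
x ≡ 4 (mod 7)


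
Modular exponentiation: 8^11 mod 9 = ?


8^1 mod 9 = 8
8^2 mod 9 = 1
8^3 mod 9 = 8
8^4 mod 9 = 1
8^5 mod 9 = 8
8^6 mod 9 = 1
8^7 mod 9 = 8
8^8 mod 9 = 1
8^9 mod 9 = 8
8^10 mod 9 = 1
8^11 mod 9 = 8


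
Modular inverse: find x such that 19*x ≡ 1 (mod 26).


Use the extended Euclidean algorithm on (26, 19); each row r = 26*s + 19*t:
r=26, s=1, t=0
r=19, s=0, t=1
q=1: r=7, s=1, t=-1   [26*(1) + 19*(-1) = 7]
q=2: r=5, s=-2, t=3   [26*(-2) + 19*(3) = 5]
q=1: r=2, s=3, t=-4   [26*(3) + 19*(-4) = 2]
q=2: r=1, s=-8, t=11   [26*(-8) + 19*(11) = 1]
q=2: r=0, s=19, t=-26   [26*(19) + 19*(-26) = 0]
GCD = 1 with t = 11, so 19*(11) ≡ 1 (mod 26)
Inverse = 11 mod 26 = 11
Check: 19 * 11 = 209 ≡ 1 (mod 26)

19^(-1) ≡ 11 (mod 26)


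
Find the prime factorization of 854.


854 / 2 = 427
427 / 7 = 61
61 / 61 = 1
854 = 2 × 7 × 61


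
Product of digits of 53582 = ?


5 × 3 × 5 × 8 × 2 = 1200


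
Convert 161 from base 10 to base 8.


161 (base 10) = 161 (decimal)
161 (decimal) = 241 (base 8)


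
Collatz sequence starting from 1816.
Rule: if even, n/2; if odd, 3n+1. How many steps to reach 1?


1816 → 908 → 454 → 227 → 682 → 341 → 1024 → 512 → 256 → 128 → 64 → 32 → 16 → 8 → 4 → 2 → 1
Total steps = 16

16 steps


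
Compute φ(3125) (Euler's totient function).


3125 = 5^5
Prime factors: 5
φ(3125) = 3125 × (1-1/5)
= 3125 × 4/5 = 2500

φ(3125) = 2500


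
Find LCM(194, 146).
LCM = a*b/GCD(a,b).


GCD(194, 146) = 2
LCM = 194*146/2 = 28324/2 = 14162

LCM = 14162


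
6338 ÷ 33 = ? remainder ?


6338 = 33 * 192 + 2
Check: 6336 + 2 = 6338

q = 192, r = 2


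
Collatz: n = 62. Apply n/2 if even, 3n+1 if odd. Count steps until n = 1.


62 → 31 → 94 → 47 → 142 → 71 → 214 → 107 → 322 → 161 → 484 → 242 → 121 → 364 → 182 → 91 → 274 → 137 → 412 → 206 → 103 → 310 → 155 → 466 → 233 → 700 → 350 → 175 → 526 → 263 → 790 → 395 → 1186 → 593 → 1780 → 890 → 445 → 1336 → 668 → 334 → 167 → 502 → 251 → 754 → 377 → 1132 → 566 → 283 → 850 → 425 → 1276 → 638 → 319 → 958 → 479 → 1438 → 719 → 2158 → 1079 → 3238 → 1619 → 4858 → 2429 → 7288 → 3644 → 1822 → 911 → 2734 → 1367 → 4102 → 2051 → 6154 → 3077 → 9232 → 4616 → 2308 → 1154 → 577 → 1732 → 866 → 433 → 1300 → 650 → 325 → 976 → 488 → 244 → 122 → 61 → 184 → 92 → 46 → 23 → 70 → 35 → 106 → 53 → 160 → 80 → 40 → 20 → 10 → 5 → 16 → 8 → 4 → 2 → 1
Total steps = 107

107 steps


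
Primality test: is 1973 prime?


Check divisors up to sqrt(1973) = 44.4185
No divisors found.
1973 is prime.

Yes, 1973 is prime


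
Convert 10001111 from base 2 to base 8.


10001111 (base 2) = 143 (decimal)
143 (decimal) = 217 (base 8)


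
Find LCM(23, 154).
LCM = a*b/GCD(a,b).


GCD(23, 154) = 1
LCM = 23*154/1 = 3542/1 = 3542

LCM = 3542


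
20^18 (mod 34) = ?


20^1 mod 34 = 20
20^2 mod 34 = 26
20^3 mod 34 = 10
20^4 mod 34 = 30
20^5 mod 34 = 22
20^6 mod 34 = 32
20^7 mod 34 = 28
20^8 mod 34 = 16
20^9 mod 34 = 14
20^10 mod 34 = 8
20^11 mod 34 = 24
20^12 mod 34 = 4
20^13 mod 34 = 12
20^14 mod 34 = 2
20^15 mod 34 = 6
20^16 mod 34 = 18
20^17 mod 34 = 20
20^18 mod 34 = 26


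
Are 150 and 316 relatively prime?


Euclidean algorithm:
316 = 2 * 150 + 16
150 = 9 * 16 + 6
16 = 2 * 6 + 4
6 = 1 * 4 + 2
4 = 2 * 2 + 0
GCD(150, 316) = 2

No, not coprime (GCD = 2)


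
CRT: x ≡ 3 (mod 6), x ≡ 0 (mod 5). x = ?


M = 6*5 = 30
M1 = M/6 = 5, M2 = M/5 = 6
M1^(-1) mod 6 = 5, M2^(-1) mod 5 = 1
x = 3*5*5 + 0*6*1 = 75
75 mod 30 = 15
Check: 15 mod 6 = 3 ✓, 15 mod 5 = 0 ✓

x ≡ 15 (mod 30)


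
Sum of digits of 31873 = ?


3 + 1 + 8 + 7 + 3 = 22


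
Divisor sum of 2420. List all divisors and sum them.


Divisors of 2420: 1, 2, 4, 5, 10, 11, 20, 22, 44, 55, 110, 121, 220, 242, 484, 605, 1210, 2420
Sum = 1 + 2 + 4 + 5 + 10 + 11 + 20 + 22 + 44 + 55 + 110 + 121 + 220 + 242 + 484 + 605 + 1210 + 2420 = 5586

σ(2420) = 5586


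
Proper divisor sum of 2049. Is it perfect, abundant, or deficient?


Proper divisors: 1, 3, 683
Sum = 1 + 3 + 683 = 687
687 < 2049 → deficient

s(2049) = 687 (deficient)


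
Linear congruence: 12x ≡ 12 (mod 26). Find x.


GCD(12, 26) = 2 divides 12
Divide: 6x ≡ 6 (mod 13)
x ≡ 1 (mod 13)


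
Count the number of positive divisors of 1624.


1624 = 2^3 × 7^1 × 29^1
d(1624) = (3+1) × (1+1) × (1+1) = 16

16 divisors


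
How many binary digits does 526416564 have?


526416564 in base 2 = 11111011000000111101010110100
Number of digits = 29

29 digits (base 2)


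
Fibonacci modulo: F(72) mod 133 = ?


F(k) mod 133 for k=1..72:
1, 1, 2, 3, 5, 8, 13, 21, 34, 55, 89, 11, 100, 111, 78, 56, 1, 57, 58, 115, 40, 22, 62, 84, 13, 97, 110, 74, 51, 125, 43, 35, 78, 113, 58, 38, 96, 1, 97, 98, 62, 27, 89, 116, 72, 55, 127, 49, 43, 92, 2, 94, 96, 57, 20, 77, 97, 41, 5, 46, 51, 97, 15, 112, 127, 106, 100, 73, 40, 113, 20, 0
F(72) mod 133 = 0


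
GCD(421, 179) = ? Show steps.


421 = 2 * 179 + 63
179 = 2 * 63 + 53
63 = 1 * 53 + 10
53 = 5 * 10 + 3
10 = 3 * 3 + 1
3 = 3 * 1 + 0
GCD = 1


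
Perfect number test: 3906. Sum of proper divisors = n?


Proper divisors of 3906: 1, 2, 3, 6, 7, 9, 14, 18, 21, 31, 42, 62, 63, 93, 126, 186, 217, 279, 434, 558, 651, 1302, 1953
Sum = 1 + 2 + 3 + 6 + 7 + 9 + 14 + 18 + 21 + 31 + 42 + 62 + 63 + 93 + 126 + 186 + 217 + 279 + 434 + 558 + 651 + 1302 + 1953 = 6078

No, 3906 is not perfect (6078 ≠ 3906)


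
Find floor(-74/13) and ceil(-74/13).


-74/13 = -5.6923
floor = -6
ceil = -5

floor = -6, ceil = -5


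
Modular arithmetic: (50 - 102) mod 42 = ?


50 - 102 = -52
-52 mod 42 = 32


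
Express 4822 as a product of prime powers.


4822 / 2 = 2411
2411 / 2411 = 1
4822 = 2 × 2411


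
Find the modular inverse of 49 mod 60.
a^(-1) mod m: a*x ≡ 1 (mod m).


Use the extended Euclidean algorithm on (60, 49); each row r = 60*s + 49*t:
r=60, s=1, t=0
r=49, s=0, t=1
q=1: r=11, s=1, t=-1   [60*(1) + 49*(-1) = 11]
q=4: r=5, s=-4, t=5   [60*(-4) + 49*(5) = 5]
q=2: r=1, s=9, t=-11   [60*(9) + 49*(-11) = 1]
q=5: r=0, s=-49, t=60   [60*(-49) + 49*(60) = 0]
GCD = 1 with t = -11, so 49*(-11) ≡ 1 (mod 60)
Inverse = -11 mod 60 = 49
Check: 49 * 49 = 2401 ≡ 1 (mod 60)

49^(-1) ≡ 49 (mod 60)


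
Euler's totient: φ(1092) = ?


1092 = 2^2 × 3 × 7 × 13
Prime factors: 2, 3, 7, 13
φ(1092) = 1092 × (1-1/2) × (1-1/3) × (1-1/7) × (1-1/13)
= 1092 × 1/2 × 2/3 × 6/7 × 12/13 = 288

φ(1092) = 288


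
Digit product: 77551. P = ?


7 × 7 × 5 × 5 × 1 = 1225


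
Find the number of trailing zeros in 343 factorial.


floor(343/5) = 68
floor(343/25) = 13
floor(343/125) = 2
Total = 83

83 trailing zeros


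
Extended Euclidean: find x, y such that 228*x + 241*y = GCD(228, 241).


Tabular extended Euclidean (each row: r = 228*s + 241*t):
r=228, s=1, t=0
r=241, s=0, t=1
q=0: r=228, s=1, t=0   [228*(1) + 241*(0) = 228]
q=1: r=13, s=-1, t=1   [228*(-1) + 241*(1) = 13]
q=17: r=7, s=18, t=-17   [228*(18) + 241*(-17) = 7]
q=1: r=6, s=-19, t=18   [228*(-19) + 241*(18) = 6]
q=1: r=1, s=37, t=-35   [228*(37) + 241*(-35) = 1]
q=6: r=0, s=-241, t=228   [228*(-241) + 241*(228) = 0]
GCD = 1; from the row with r=1: x=37, y=-35
Check: 228*(37) + 241*(-35) = 8436 - 8435 = 1

GCD = 1, x = 37, y = -35


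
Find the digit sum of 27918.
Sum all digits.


2 + 7 + 9 + 1 + 8 = 27


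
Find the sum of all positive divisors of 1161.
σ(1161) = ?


Divisors of 1161: 1, 3, 9, 27, 43, 129, 387, 1161
Sum = 1 + 3 + 9 + 27 + 43 + 129 + 387 + 1161 = 1760

σ(1161) = 1760


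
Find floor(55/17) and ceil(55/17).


55/17 = 3.2353
floor = 3
ceil = 4

floor = 3, ceil = 4


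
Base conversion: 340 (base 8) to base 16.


340 (base 8) = 224 (decimal)
224 (decimal) = E0 (base 16)


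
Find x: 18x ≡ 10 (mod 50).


GCD(18, 50) = 2 divides 10
Divide: 9x ≡ 5 (mod 25)
x ≡ 20 (mod 25)


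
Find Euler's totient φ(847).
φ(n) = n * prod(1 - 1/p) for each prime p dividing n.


847 = 7 × 11^2
Prime factors: 7, 11
φ(847) = 847 × (1-1/7) × (1-1/11)
= 847 × 6/7 × 10/11 = 660

φ(847) = 660


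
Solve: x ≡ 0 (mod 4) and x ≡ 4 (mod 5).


M = 4*5 = 20
M1 = M/4 = 5, M2 = M/5 = 4
M1^(-1) mod 4 = 1, M2^(-1) mod 5 = 4
x = 0*5*1 + 4*4*4 = 64
64 mod 20 = 4
Check: 4 mod 4 = 0 ✓, 4 mod 5 = 4 ✓

x ≡ 4 (mod 20)


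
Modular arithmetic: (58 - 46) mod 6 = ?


58 - 46 = 12
12 mod 6 = 0


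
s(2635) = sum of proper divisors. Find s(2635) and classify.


Proper divisors: 1, 5, 17, 31, 85, 155, 527
Sum = 1 + 5 + 17 + 31 + 85 + 155 + 527 = 821
821 < 2635 → deficient

s(2635) = 821 (deficient)


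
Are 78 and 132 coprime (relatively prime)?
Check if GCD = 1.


Euclidean algorithm:
132 = 1 * 78 + 54
78 = 1 * 54 + 24
54 = 2 * 24 + 6
24 = 4 * 6 + 0
GCD(78, 132) = 6

No, not coprime (GCD = 6)


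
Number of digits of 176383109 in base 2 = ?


176383109 in base 2 = 1010100000110110010010000101
Number of digits = 28

28 digits (base 2)


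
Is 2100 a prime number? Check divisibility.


2100 / 2 = 1050 (exact division)
2100 is NOT prime.

No, 2100 is not prime


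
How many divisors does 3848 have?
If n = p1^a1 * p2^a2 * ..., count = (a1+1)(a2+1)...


3848 = 2^3 × 13^1 × 37^1
d(3848) = (3+1) × (1+1) × (1+1) = 16

16 divisors


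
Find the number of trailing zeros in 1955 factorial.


floor(1955/5) = 391
floor(1955/25) = 78
floor(1955/125) = 15
floor(1955/625) = 3
Total = 487

487 trailing zeros


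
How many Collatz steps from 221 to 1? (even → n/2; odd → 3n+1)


221 → 664 → 332 → 166 → 83 → 250 → 125 → 376 → 188 → 94 → 47 → 142 → 71 → 214 → 107 → 322 → 161 → 484 → 242 → 121 → 364 → 182 → 91 → 274 → 137 → 412 → 206 → 103 → 310 → 155 → 466 → 233 → 700 → 350 → 175 → 526 → 263 → 790 → 395 → 1186 → 593 → 1780 → 890 → 445 → 1336 → 668 → 334 → 167 → 502 → 251 → 754 → 377 → 1132 → 566 → 283 → 850 → 425 → 1276 → 638 → 319 → 958 → 479 → 1438 → 719 → 2158 → 1079 → 3238 → 1619 → 4858 → 2429 → 7288 → 3644 → 1822 → 911 → 2734 → 1367 → 4102 → 2051 → 6154 → 3077 → 9232 → 4616 → 2308 → 1154 → 577 → 1732 → 866 → 433 → 1300 → 650 → 325 → 976 → 488 → 244 → 122 → 61 → 184 → 92 → 46 → 23 → 70 → 35 → 106 → 53 → 160 → 80 → 40 → 20 → 10 → 5 → 16 → 8 → 4 → 2 → 1
Total steps = 114

114 steps


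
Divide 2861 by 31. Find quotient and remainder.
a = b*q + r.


2861 = 31 * 92 + 9
Check: 2852 + 9 = 2861

q = 92, r = 9


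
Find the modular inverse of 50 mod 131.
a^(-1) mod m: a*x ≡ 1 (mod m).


Use the extended Euclidean algorithm on (131, 50); each row r = 131*s + 50*t:
r=131, s=1, t=0
r=50, s=0, t=1
q=2: r=31, s=1, t=-2   [131*(1) + 50*(-2) = 31]
q=1: r=19, s=-1, t=3   [131*(-1) + 50*(3) = 19]
q=1: r=12, s=2, t=-5   [131*(2) + 50*(-5) = 12]
q=1: r=7, s=-3, t=8   [131*(-3) + 50*(8) = 7]
q=1: r=5, s=5, t=-13   [131*(5) + 50*(-13) = 5]
q=1: r=2, s=-8, t=21   [131*(-8) + 50*(21) = 2]
q=2: r=1, s=21, t=-55   [131*(21) + 50*(-55) = 1]
q=2: r=0, s=-50, t=131   [131*(-50) + 50*(131) = 0]
GCD = 1 with t = -55, so 50*(-55) ≡ 1 (mod 131)
Inverse = -55 mod 131 = 76
Check: 50 * 76 = 3800 ≡ 1 (mod 131)

50^(-1) ≡ 76 (mod 131)


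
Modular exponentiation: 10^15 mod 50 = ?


10^1 mod 50 = 10
10^2 mod 50 = 0
10^3 mod 50 = 0
10^4 mod 50 = 0
10^5 mod 50 = 0
10^6 mod 50 = 0
10^7 mod 50 = 0
10^8 mod 50 = 0
10^9 mod 50 = 0
10^10 mod 50 = 0
10^11 mod 50 = 0
10^12 mod 50 = 0
10^13 mod 50 = 0
10^14 mod 50 = 0
10^15 mod 50 = 0


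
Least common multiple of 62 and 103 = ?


GCD(62, 103) = 1
LCM = 62*103/1 = 6386/1 = 6386

LCM = 6386


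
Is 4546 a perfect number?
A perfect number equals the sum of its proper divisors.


Proper divisors of 4546: 1, 2, 2273
Sum = 1 + 2 + 2273 = 2276

No, 4546 is not perfect (2276 ≠ 4546)


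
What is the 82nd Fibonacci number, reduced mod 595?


F(k) mod 595 for k=1..82:
1, 1, 2, 3, 5, 8, 13, 21, 34, 55, 89, 144, 233, 377, 15, 392, 407, 204, 16, 220, 236, 456, 97, 553, 55, 13, 68, 81, 149, 230, 379, 14, 393, 407, 205, 17, 222, 239, 461, 105, 566, 76, 47, 123, 170, 293, 463, 161, 29, 190, 219, 409, 33, 442, 475, 322, 202, 524, 131, 60, 191, 251, 442, 98, 540, 43, 583, 31, 19, 50, 69, 119, 188, 307, 495, 207, 107, 314, 421, 140, 561, 106
F(82) mod 595 = 106


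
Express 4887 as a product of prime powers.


4887 / 3 = 1629
1629 / 3 = 543
543 / 3 = 181
181 / 181 = 1
4887 = 3^3 × 181


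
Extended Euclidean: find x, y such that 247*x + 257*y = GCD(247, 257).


Tabular extended Euclidean (each row: r = 247*s + 257*t):
r=247, s=1, t=0
r=257, s=0, t=1
q=0: r=247, s=1, t=0   [247*(1) + 257*(0) = 247]
q=1: r=10, s=-1, t=1   [247*(-1) + 257*(1) = 10]
q=24: r=7, s=25, t=-24   [247*(25) + 257*(-24) = 7]
q=1: r=3, s=-26, t=25   [247*(-26) + 257*(25) = 3]
q=2: r=1, s=77, t=-74   [247*(77) + 257*(-74) = 1]
q=3: r=0, s=-257, t=247   [247*(-257) + 257*(247) = 0]
GCD = 1; from the row with r=1: x=77, y=-74
Check: 247*(77) + 257*(-74) = 19019 - 19018 = 1

GCD = 1, x = 77, y = -74
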